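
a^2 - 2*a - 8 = (a - 4)*(a + 2)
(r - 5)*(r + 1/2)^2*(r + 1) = r^4 - 3*r^3 - 35*r^2/4 - 6*r - 5/4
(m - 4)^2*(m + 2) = m^3 - 6*m^2 + 32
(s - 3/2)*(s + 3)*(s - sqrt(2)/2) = s^3 - sqrt(2)*s^2/2 + 3*s^2/2 - 9*s/2 - 3*sqrt(2)*s/4 + 9*sqrt(2)/4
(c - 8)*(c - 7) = c^2 - 15*c + 56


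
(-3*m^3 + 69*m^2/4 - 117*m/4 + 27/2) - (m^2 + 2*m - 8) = -3*m^3 + 65*m^2/4 - 125*m/4 + 43/2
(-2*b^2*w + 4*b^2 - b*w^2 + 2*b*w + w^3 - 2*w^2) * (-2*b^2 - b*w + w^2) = 4*b^4*w - 8*b^4 + 4*b^3*w^2 - 8*b^3*w - 3*b^2*w^3 + 6*b^2*w^2 - 2*b*w^4 + 4*b*w^3 + w^5 - 2*w^4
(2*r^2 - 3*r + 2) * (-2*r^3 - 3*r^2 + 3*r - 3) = -4*r^5 + 11*r^3 - 21*r^2 + 15*r - 6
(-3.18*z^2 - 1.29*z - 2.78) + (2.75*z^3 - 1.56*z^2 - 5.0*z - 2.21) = 2.75*z^3 - 4.74*z^2 - 6.29*z - 4.99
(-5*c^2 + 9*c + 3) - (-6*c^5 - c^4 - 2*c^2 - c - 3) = 6*c^5 + c^4 - 3*c^2 + 10*c + 6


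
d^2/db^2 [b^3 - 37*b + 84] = 6*b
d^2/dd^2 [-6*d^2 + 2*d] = -12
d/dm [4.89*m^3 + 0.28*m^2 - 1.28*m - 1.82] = 14.67*m^2 + 0.56*m - 1.28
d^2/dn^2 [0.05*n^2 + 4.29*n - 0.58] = 0.100000000000000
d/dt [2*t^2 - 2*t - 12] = 4*t - 2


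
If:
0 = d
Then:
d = 0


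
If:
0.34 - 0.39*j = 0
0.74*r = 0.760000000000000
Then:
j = 0.87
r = 1.03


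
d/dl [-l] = -1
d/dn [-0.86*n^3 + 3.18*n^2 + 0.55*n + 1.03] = -2.58*n^2 + 6.36*n + 0.55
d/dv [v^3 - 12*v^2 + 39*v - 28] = 3*v^2 - 24*v + 39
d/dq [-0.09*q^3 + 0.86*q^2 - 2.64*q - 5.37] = -0.27*q^2 + 1.72*q - 2.64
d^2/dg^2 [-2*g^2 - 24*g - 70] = -4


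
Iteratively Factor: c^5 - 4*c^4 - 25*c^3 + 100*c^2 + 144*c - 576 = (c - 4)*(c^4 - 25*c^2 + 144) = (c - 4)*(c - 3)*(c^3 + 3*c^2 - 16*c - 48) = (c - 4)^2*(c - 3)*(c^2 + 7*c + 12) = (c - 4)^2*(c - 3)*(c + 3)*(c + 4)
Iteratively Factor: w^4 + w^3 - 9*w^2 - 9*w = (w + 1)*(w^3 - 9*w) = (w - 3)*(w + 1)*(w^2 + 3*w) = w*(w - 3)*(w + 1)*(w + 3)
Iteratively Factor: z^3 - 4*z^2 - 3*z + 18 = (z - 3)*(z^2 - z - 6) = (z - 3)*(z + 2)*(z - 3)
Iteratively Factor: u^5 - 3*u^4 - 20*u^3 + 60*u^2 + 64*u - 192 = (u - 3)*(u^4 - 20*u^2 + 64) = (u - 3)*(u + 2)*(u^3 - 2*u^2 - 16*u + 32) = (u - 3)*(u - 2)*(u + 2)*(u^2 - 16) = (u - 3)*(u - 2)*(u + 2)*(u + 4)*(u - 4)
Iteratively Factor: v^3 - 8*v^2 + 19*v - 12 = (v - 3)*(v^2 - 5*v + 4) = (v - 3)*(v - 1)*(v - 4)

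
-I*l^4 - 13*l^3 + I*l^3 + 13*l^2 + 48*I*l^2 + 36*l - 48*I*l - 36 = (l - 6*I)^2*(l - I)*(-I*l + I)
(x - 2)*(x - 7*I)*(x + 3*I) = x^3 - 2*x^2 - 4*I*x^2 + 21*x + 8*I*x - 42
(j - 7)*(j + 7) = j^2 - 49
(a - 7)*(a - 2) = a^2 - 9*a + 14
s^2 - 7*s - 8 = (s - 8)*(s + 1)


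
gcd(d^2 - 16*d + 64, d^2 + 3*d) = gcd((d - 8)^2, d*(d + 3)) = 1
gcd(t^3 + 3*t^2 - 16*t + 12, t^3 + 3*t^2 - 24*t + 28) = t - 2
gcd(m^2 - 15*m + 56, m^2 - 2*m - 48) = m - 8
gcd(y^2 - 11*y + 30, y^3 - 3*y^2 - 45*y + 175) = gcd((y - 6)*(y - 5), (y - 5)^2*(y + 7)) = y - 5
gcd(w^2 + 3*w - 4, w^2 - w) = w - 1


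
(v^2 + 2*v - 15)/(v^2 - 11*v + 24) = (v + 5)/(v - 8)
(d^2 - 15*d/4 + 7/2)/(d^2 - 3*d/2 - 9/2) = (-4*d^2 + 15*d - 14)/(2*(-2*d^2 + 3*d + 9))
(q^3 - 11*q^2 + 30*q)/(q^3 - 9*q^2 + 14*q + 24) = q*(q - 5)/(q^2 - 3*q - 4)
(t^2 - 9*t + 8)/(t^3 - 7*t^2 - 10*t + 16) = 1/(t + 2)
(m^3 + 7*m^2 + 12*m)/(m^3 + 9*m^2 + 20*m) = (m + 3)/(m + 5)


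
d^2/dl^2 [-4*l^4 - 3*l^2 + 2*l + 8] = -48*l^2 - 6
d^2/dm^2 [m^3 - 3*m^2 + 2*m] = 6*m - 6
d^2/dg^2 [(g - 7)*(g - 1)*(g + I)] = 6*g - 16 + 2*I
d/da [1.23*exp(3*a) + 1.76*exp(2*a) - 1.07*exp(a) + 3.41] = (3.69*exp(2*a) + 3.52*exp(a) - 1.07)*exp(a)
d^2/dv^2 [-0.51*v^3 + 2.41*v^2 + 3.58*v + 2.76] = 4.82 - 3.06*v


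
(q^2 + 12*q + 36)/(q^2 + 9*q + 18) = (q + 6)/(q + 3)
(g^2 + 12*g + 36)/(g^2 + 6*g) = (g + 6)/g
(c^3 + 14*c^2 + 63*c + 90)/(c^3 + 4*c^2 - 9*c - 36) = (c^2 + 11*c + 30)/(c^2 + c - 12)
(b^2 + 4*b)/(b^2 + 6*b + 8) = b/(b + 2)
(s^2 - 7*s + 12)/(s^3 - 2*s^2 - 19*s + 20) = (s^2 - 7*s + 12)/(s^3 - 2*s^2 - 19*s + 20)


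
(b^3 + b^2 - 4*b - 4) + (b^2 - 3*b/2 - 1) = b^3 + 2*b^2 - 11*b/2 - 5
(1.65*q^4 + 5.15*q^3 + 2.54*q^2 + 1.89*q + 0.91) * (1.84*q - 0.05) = 3.036*q^5 + 9.3935*q^4 + 4.4161*q^3 + 3.3506*q^2 + 1.5799*q - 0.0455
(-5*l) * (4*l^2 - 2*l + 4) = -20*l^3 + 10*l^2 - 20*l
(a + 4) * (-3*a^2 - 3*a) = -3*a^3 - 15*a^2 - 12*a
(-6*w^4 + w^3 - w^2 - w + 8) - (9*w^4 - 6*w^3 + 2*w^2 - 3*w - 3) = -15*w^4 + 7*w^3 - 3*w^2 + 2*w + 11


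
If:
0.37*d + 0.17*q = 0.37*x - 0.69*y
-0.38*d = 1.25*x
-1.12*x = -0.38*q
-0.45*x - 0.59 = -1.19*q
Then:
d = -0.63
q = 0.57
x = 0.19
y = 0.30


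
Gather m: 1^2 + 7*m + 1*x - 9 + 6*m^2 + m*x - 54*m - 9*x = 6*m^2 + m*(x - 47) - 8*x - 8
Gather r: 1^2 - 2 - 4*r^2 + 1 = -4*r^2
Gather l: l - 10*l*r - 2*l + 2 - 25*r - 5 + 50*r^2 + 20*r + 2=l*(-10*r - 1) + 50*r^2 - 5*r - 1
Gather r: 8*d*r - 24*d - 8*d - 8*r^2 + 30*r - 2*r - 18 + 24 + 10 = -32*d - 8*r^2 + r*(8*d + 28) + 16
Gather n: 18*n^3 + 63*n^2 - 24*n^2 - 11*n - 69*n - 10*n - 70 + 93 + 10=18*n^3 + 39*n^2 - 90*n + 33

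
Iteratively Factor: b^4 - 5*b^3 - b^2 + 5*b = (b - 1)*(b^3 - 4*b^2 - 5*b) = (b - 1)*(b + 1)*(b^2 - 5*b) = (b - 5)*(b - 1)*(b + 1)*(b)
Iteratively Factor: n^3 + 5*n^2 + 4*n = (n)*(n^2 + 5*n + 4) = n*(n + 4)*(n + 1)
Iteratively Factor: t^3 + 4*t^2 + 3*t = (t + 3)*(t^2 + t) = (t + 1)*(t + 3)*(t)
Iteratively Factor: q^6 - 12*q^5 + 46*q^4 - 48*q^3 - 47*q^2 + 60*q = (q - 3)*(q^5 - 9*q^4 + 19*q^3 + 9*q^2 - 20*q) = (q - 3)*(q + 1)*(q^4 - 10*q^3 + 29*q^2 - 20*q) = (q - 4)*(q - 3)*(q + 1)*(q^3 - 6*q^2 + 5*q) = q*(q - 4)*(q - 3)*(q + 1)*(q^2 - 6*q + 5) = q*(q - 4)*(q - 3)*(q - 1)*(q + 1)*(q - 5)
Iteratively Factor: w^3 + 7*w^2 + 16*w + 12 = (w + 3)*(w^2 + 4*w + 4) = (w + 2)*(w + 3)*(w + 2)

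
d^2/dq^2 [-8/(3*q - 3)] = -16/(3*(q - 1)^3)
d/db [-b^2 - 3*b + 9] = -2*b - 3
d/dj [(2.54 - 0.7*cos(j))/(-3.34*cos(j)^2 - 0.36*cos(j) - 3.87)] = (2.338*cos(j)^2 - 16.9672*cos(j) - 3.6234)*sin(j)/(11.1556*cos(j)^4 + 2.4048*cos(j)^3 + 25.9812*cos(j)^2 + 2.7864*cos(j) + 14.9769)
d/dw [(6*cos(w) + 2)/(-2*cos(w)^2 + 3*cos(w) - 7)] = 4*(-3*cos(w)^2 - 2*cos(w) + 12)*sin(w)/(3*cos(w) - cos(2*w) - 8)^2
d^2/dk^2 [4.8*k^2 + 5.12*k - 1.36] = 9.60000000000000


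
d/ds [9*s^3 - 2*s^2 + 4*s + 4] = 27*s^2 - 4*s + 4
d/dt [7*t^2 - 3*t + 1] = 14*t - 3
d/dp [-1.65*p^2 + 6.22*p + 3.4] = 6.22 - 3.3*p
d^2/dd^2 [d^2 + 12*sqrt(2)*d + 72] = 2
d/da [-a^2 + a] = 1 - 2*a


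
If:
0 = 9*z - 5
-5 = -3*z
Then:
No Solution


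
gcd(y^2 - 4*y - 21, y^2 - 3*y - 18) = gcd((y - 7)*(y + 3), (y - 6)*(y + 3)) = y + 3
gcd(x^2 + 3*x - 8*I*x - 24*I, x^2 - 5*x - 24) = x + 3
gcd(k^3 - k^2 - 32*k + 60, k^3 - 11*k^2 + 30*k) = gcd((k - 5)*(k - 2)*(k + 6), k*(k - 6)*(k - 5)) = k - 5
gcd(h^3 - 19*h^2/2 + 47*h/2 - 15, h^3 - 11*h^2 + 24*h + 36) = h - 6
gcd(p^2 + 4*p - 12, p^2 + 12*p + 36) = p + 6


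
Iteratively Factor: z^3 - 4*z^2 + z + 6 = (z - 2)*(z^2 - 2*z - 3) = (z - 3)*(z - 2)*(z + 1)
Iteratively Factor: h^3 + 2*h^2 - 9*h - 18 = (h + 3)*(h^2 - h - 6) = (h - 3)*(h + 3)*(h + 2)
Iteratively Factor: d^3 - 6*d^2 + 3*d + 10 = (d - 2)*(d^2 - 4*d - 5) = (d - 2)*(d + 1)*(d - 5)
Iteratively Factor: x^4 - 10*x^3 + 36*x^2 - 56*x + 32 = (x - 2)*(x^3 - 8*x^2 + 20*x - 16) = (x - 4)*(x - 2)*(x^2 - 4*x + 4) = (x - 4)*(x - 2)^2*(x - 2)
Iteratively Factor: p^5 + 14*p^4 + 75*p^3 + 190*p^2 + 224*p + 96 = (p + 1)*(p^4 + 13*p^3 + 62*p^2 + 128*p + 96) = (p + 1)*(p + 2)*(p^3 + 11*p^2 + 40*p + 48) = (p + 1)*(p + 2)*(p + 3)*(p^2 + 8*p + 16) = (p + 1)*(p + 2)*(p + 3)*(p + 4)*(p + 4)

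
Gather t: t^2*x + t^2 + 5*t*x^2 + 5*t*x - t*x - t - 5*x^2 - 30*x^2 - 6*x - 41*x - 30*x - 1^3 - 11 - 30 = t^2*(x + 1) + t*(5*x^2 + 4*x - 1) - 35*x^2 - 77*x - 42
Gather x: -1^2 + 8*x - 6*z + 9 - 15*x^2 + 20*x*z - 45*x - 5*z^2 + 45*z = -15*x^2 + x*(20*z - 37) - 5*z^2 + 39*z + 8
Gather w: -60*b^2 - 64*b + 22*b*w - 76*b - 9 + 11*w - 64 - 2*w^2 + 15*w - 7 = -60*b^2 - 140*b - 2*w^2 + w*(22*b + 26) - 80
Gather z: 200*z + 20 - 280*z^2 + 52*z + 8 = -280*z^2 + 252*z + 28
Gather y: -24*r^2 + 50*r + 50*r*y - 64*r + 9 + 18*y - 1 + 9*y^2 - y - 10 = -24*r^2 - 14*r + 9*y^2 + y*(50*r + 17) - 2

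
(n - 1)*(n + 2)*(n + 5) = n^3 + 6*n^2 + 3*n - 10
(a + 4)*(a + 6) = a^2 + 10*a + 24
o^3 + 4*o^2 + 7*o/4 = o*(o + 1/2)*(o + 7/2)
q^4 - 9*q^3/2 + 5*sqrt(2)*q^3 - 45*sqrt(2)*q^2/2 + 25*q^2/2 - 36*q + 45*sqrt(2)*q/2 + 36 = (q - 3)*(q - 3/2)*(q + sqrt(2))*(q + 4*sqrt(2))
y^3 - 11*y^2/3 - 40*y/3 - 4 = (y - 6)*(y + 1/3)*(y + 2)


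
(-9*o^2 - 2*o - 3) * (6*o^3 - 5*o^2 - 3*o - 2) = -54*o^5 + 33*o^4 + 19*o^3 + 39*o^2 + 13*o + 6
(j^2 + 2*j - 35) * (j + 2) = j^3 + 4*j^2 - 31*j - 70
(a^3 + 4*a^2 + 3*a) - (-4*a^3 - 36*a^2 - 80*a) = 5*a^3 + 40*a^2 + 83*a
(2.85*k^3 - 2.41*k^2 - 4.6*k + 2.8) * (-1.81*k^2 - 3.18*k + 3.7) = -5.1585*k^5 - 4.7009*k^4 + 26.5348*k^3 + 0.642999999999999*k^2 - 25.924*k + 10.36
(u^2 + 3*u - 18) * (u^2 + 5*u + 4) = u^4 + 8*u^3 + u^2 - 78*u - 72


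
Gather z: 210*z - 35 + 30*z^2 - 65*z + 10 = 30*z^2 + 145*z - 25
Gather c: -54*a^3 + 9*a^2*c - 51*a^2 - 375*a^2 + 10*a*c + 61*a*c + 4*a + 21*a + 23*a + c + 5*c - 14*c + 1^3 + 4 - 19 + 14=-54*a^3 - 426*a^2 + 48*a + c*(9*a^2 + 71*a - 8)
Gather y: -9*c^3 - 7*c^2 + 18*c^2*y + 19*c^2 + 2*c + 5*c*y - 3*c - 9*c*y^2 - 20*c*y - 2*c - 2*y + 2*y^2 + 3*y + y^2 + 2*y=-9*c^3 + 12*c^2 - 3*c + y^2*(3 - 9*c) + y*(18*c^2 - 15*c + 3)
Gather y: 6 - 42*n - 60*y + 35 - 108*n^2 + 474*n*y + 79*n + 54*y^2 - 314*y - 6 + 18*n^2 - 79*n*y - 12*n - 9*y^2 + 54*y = -90*n^2 + 25*n + 45*y^2 + y*(395*n - 320) + 35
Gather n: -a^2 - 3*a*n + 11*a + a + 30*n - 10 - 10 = -a^2 + 12*a + n*(30 - 3*a) - 20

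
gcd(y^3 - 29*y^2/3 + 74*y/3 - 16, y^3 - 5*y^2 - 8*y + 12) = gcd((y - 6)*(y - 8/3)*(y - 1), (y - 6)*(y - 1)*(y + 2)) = y^2 - 7*y + 6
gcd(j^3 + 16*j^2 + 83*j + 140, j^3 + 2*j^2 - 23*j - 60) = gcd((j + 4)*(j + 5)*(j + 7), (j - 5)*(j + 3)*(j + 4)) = j + 4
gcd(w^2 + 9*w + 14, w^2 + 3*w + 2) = w + 2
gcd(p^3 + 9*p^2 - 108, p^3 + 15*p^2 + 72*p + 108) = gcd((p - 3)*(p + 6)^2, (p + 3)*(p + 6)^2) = p^2 + 12*p + 36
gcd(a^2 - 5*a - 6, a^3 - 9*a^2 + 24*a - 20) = 1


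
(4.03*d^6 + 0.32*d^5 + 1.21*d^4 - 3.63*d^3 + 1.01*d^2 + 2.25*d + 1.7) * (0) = 0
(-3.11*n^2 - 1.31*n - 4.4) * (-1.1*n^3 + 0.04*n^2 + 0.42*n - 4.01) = 3.421*n^5 + 1.3166*n^4 + 3.4814*n^3 + 11.7449*n^2 + 3.4051*n + 17.644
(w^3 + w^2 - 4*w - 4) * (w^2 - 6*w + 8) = w^5 - 5*w^4 - 2*w^3 + 28*w^2 - 8*w - 32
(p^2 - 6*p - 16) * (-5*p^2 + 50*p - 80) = -5*p^4 + 80*p^3 - 300*p^2 - 320*p + 1280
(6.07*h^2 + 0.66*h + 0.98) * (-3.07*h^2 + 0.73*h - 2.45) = -18.6349*h^4 + 2.4049*h^3 - 17.3983*h^2 - 0.9016*h - 2.401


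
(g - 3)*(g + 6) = g^2 + 3*g - 18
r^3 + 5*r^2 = r^2*(r + 5)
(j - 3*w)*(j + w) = j^2 - 2*j*w - 3*w^2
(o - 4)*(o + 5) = o^2 + o - 20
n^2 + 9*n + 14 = (n + 2)*(n + 7)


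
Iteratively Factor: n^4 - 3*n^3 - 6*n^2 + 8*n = (n + 2)*(n^3 - 5*n^2 + 4*n) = (n - 1)*(n + 2)*(n^2 - 4*n) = n*(n - 1)*(n + 2)*(n - 4)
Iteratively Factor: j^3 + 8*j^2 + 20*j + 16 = (j + 2)*(j^2 + 6*j + 8) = (j + 2)*(j + 4)*(j + 2)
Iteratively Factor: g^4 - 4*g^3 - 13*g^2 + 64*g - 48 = (g - 3)*(g^3 - g^2 - 16*g + 16) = (g - 3)*(g + 4)*(g^2 - 5*g + 4) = (g - 3)*(g - 1)*(g + 4)*(g - 4)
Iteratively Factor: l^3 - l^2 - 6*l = (l + 2)*(l^2 - 3*l) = (l - 3)*(l + 2)*(l)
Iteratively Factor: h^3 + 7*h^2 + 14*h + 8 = (h + 4)*(h^2 + 3*h + 2) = (h + 1)*(h + 4)*(h + 2)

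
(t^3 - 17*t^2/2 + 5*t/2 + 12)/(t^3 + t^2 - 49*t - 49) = (t^2 - 19*t/2 + 12)/(t^2 - 49)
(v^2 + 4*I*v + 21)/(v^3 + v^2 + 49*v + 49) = (v - 3*I)/(v^2 + v*(1 - 7*I) - 7*I)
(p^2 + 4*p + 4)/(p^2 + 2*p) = (p + 2)/p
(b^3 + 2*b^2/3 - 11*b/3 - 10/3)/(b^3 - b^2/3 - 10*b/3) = (b + 1)/b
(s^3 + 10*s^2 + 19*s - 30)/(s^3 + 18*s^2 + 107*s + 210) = (s - 1)/(s + 7)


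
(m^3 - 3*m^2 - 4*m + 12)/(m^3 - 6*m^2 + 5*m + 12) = (m^2 - 4)/(m^2 - 3*m - 4)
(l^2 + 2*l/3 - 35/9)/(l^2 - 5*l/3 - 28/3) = (l - 5/3)/(l - 4)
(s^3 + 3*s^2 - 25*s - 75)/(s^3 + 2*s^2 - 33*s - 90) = (s - 5)/(s - 6)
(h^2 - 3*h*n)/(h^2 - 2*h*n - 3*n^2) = h/(h + n)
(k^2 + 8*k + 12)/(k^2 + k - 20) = (k^2 + 8*k + 12)/(k^2 + k - 20)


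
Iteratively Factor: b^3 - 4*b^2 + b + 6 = (b + 1)*(b^2 - 5*b + 6) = (b - 3)*(b + 1)*(b - 2)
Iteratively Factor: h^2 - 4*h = (h)*(h - 4)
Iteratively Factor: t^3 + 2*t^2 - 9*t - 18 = (t - 3)*(t^2 + 5*t + 6) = (t - 3)*(t + 2)*(t + 3)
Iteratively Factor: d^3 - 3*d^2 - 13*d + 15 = (d - 1)*(d^2 - 2*d - 15) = (d - 1)*(d + 3)*(d - 5)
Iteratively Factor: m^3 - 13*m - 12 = (m - 4)*(m^2 + 4*m + 3) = (m - 4)*(m + 3)*(m + 1)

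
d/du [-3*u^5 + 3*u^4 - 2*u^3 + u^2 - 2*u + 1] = -15*u^4 + 12*u^3 - 6*u^2 + 2*u - 2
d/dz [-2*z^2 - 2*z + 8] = -4*z - 2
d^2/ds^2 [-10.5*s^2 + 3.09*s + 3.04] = -21.0000000000000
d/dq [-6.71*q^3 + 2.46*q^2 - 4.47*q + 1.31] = -20.13*q^2 + 4.92*q - 4.47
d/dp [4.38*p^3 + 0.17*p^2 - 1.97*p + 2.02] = 13.14*p^2 + 0.34*p - 1.97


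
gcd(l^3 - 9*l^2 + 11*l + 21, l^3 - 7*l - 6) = l^2 - 2*l - 3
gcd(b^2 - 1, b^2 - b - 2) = b + 1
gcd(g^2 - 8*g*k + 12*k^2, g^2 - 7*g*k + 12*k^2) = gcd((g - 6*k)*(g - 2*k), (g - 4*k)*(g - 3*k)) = 1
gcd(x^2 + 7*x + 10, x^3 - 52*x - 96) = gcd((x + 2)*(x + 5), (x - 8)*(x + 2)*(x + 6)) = x + 2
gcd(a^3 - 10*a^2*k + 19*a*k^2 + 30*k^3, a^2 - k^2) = a + k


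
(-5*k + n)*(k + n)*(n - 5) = -5*k^2*n + 25*k^2 - 4*k*n^2 + 20*k*n + n^3 - 5*n^2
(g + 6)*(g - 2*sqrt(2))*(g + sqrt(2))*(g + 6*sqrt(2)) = g^4 + 6*g^3 + 5*sqrt(2)*g^3 - 16*g^2 + 30*sqrt(2)*g^2 - 96*g - 24*sqrt(2)*g - 144*sqrt(2)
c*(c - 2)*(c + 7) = c^3 + 5*c^2 - 14*c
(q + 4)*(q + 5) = q^2 + 9*q + 20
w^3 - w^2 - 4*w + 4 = (w - 2)*(w - 1)*(w + 2)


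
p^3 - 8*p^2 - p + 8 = (p - 8)*(p - 1)*(p + 1)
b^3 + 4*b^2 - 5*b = b*(b - 1)*(b + 5)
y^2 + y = y*(y + 1)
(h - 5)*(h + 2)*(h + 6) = h^3 + 3*h^2 - 28*h - 60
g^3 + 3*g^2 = g^2*(g + 3)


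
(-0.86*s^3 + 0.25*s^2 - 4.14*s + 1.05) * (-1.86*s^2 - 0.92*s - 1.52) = 1.5996*s^5 + 0.3262*s^4 + 8.7776*s^3 + 1.4758*s^2 + 5.3268*s - 1.596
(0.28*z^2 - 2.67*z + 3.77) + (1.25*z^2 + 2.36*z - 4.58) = 1.53*z^2 - 0.31*z - 0.81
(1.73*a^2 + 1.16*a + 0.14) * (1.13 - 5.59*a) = -9.6707*a^3 - 4.5295*a^2 + 0.5282*a + 0.1582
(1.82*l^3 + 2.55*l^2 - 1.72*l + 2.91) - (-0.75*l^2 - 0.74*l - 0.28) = 1.82*l^3 + 3.3*l^2 - 0.98*l + 3.19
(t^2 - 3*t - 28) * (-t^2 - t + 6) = -t^4 + 2*t^3 + 37*t^2 + 10*t - 168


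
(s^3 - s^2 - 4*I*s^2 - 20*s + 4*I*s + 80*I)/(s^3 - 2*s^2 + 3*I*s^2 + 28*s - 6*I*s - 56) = (s^2 - s - 20)/(s^2 + s*(-2 + 7*I) - 14*I)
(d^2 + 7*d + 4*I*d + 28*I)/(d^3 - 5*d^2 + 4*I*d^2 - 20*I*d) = (d + 7)/(d*(d - 5))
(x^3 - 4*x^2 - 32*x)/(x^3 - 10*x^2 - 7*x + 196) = x*(x - 8)/(x^2 - 14*x + 49)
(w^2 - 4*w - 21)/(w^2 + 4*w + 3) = (w - 7)/(w + 1)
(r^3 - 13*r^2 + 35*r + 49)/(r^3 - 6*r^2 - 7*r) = (r - 7)/r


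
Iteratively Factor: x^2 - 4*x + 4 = (x - 2)*(x - 2)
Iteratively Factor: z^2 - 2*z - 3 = (z - 3)*(z + 1)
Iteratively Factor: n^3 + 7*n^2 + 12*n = (n + 4)*(n^2 + 3*n) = n*(n + 4)*(n + 3)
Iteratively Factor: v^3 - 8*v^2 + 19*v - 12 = (v - 1)*(v^2 - 7*v + 12) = (v - 4)*(v - 1)*(v - 3)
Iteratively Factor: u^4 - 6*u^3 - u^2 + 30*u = (u + 2)*(u^3 - 8*u^2 + 15*u) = u*(u + 2)*(u^2 - 8*u + 15) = u*(u - 3)*(u + 2)*(u - 5)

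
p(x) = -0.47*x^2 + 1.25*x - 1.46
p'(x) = 1.25 - 0.94*x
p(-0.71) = -2.58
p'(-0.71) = 1.92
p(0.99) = -0.68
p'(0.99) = 0.32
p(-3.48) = -11.50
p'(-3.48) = 4.52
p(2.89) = -1.77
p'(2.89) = -1.47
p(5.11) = -7.35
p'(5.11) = -3.55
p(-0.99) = -3.16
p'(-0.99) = 2.18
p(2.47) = -1.24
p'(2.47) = -1.07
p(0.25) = -1.18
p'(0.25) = 1.02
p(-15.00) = -125.96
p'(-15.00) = 15.35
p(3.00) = -1.94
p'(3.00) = -1.57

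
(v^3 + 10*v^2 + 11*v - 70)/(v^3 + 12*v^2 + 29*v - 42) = (v^2 + 3*v - 10)/(v^2 + 5*v - 6)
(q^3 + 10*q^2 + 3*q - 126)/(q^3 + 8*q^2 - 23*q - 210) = (q - 3)/(q - 5)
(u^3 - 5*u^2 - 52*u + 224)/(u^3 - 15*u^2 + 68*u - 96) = (u + 7)/(u - 3)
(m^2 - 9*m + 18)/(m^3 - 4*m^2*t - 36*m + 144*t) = (3 - m)/(-m^2 + 4*m*t - 6*m + 24*t)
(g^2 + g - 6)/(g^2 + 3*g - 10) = (g + 3)/(g + 5)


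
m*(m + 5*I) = m^2 + 5*I*m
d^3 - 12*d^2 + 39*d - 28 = (d - 7)*(d - 4)*(d - 1)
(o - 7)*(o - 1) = o^2 - 8*o + 7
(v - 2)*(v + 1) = v^2 - v - 2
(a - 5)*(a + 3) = a^2 - 2*a - 15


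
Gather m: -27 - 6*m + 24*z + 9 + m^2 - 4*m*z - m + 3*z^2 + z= m^2 + m*(-4*z - 7) + 3*z^2 + 25*z - 18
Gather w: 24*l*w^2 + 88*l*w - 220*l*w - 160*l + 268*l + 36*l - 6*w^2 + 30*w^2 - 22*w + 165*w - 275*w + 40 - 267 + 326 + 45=144*l + w^2*(24*l + 24) + w*(-132*l - 132) + 144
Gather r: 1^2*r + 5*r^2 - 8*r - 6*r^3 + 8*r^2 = -6*r^3 + 13*r^2 - 7*r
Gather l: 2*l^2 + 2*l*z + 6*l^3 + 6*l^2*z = 6*l^3 + l^2*(6*z + 2) + 2*l*z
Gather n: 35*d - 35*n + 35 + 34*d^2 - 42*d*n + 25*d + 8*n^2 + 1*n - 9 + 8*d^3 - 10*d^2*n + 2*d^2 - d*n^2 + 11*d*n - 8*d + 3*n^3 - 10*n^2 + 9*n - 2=8*d^3 + 36*d^2 + 52*d + 3*n^3 + n^2*(-d - 2) + n*(-10*d^2 - 31*d - 25) + 24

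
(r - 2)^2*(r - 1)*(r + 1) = r^4 - 4*r^3 + 3*r^2 + 4*r - 4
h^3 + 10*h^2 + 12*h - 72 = (h - 2)*(h + 6)^2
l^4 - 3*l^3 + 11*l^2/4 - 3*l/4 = l*(l - 3/2)*(l - 1)*(l - 1/2)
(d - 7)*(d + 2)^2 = d^3 - 3*d^2 - 24*d - 28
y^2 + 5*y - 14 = (y - 2)*(y + 7)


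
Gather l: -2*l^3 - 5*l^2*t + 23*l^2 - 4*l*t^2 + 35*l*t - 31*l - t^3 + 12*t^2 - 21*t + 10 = -2*l^3 + l^2*(23 - 5*t) + l*(-4*t^2 + 35*t - 31) - t^3 + 12*t^2 - 21*t + 10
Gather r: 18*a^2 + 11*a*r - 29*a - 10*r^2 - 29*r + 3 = 18*a^2 - 29*a - 10*r^2 + r*(11*a - 29) + 3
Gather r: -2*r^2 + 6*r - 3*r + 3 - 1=-2*r^2 + 3*r + 2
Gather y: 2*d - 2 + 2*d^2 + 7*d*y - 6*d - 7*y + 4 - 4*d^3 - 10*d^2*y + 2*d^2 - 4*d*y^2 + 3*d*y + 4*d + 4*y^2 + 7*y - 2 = -4*d^3 + 4*d^2 + y^2*(4 - 4*d) + y*(-10*d^2 + 10*d)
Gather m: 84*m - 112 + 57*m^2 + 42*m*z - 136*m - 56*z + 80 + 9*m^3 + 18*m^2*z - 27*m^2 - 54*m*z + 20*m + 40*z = 9*m^3 + m^2*(18*z + 30) + m*(-12*z - 32) - 16*z - 32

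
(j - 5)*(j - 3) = j^2 - 8*j + 15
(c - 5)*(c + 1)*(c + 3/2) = c^3 - 5*c^2/2 - 11*c - 15/2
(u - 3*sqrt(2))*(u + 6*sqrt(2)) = u^2 + 3*sqrt(2)*u - 36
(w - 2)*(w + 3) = w^2 + w - 6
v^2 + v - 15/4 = (v - 3/2)*(v + 5/2)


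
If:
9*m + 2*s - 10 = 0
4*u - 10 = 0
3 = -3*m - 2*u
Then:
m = -8/3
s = 17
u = 5/2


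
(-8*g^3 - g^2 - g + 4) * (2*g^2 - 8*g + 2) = -16*g^5 + 62*g^4 - 10*g^3 + 14*g^2 - 34*g + 8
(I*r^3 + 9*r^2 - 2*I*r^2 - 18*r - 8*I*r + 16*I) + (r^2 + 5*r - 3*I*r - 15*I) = I*r^3 + 10*r^2 - 2*I*r^2 - 13*r - 11*I*r + I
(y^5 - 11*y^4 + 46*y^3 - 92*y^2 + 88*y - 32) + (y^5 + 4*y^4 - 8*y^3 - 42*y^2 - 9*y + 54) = 2*y^5 - 7*y^4 + 38*y^3 - 134*y^2 + 79*y + 22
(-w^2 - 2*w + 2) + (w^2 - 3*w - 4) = -5*w - 2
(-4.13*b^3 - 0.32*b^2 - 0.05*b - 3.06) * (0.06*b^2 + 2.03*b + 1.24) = -0.2478*b^5 - 8.4031*b^4 - 5.7738*b^3 - 0.6819*b^2 - 6.2738*b - 3.7944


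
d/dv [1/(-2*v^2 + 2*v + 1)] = 2*(2*v - 1)/(-2*v^2 + 2*v + 1)^2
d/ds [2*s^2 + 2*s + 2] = 4*s + 2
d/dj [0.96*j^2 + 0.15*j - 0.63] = 1.92*j + 0.15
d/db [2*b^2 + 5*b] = 4*b + 5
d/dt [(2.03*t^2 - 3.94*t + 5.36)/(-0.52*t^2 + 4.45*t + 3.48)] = (6.9847*t^2 + 19.7032*t - 37.5632)/(0.2704*t^4 - 4.628*t^3 + 16.1833*t^2 + 30.972*t + 12.1104)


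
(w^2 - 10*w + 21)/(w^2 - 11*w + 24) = (w - 7)/(w - 8)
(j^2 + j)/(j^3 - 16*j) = (j + 1)/(j^2 - 16)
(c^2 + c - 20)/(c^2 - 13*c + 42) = (c^2 + c - 20)/(c^2 - 13*c + 42)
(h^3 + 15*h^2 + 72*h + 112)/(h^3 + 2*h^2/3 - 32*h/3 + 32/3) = 3*(h^2 + 11*h + 28)/(3*h^2 - 10*h + 8)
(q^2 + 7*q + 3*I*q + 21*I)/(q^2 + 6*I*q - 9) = (q + 7)/(q + 3*I)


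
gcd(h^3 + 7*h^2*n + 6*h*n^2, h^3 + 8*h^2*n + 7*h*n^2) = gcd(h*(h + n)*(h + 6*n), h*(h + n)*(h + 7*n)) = h^2 + h*n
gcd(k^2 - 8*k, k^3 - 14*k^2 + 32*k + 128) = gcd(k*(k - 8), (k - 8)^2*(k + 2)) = k - 8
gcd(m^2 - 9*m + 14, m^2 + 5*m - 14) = m - 2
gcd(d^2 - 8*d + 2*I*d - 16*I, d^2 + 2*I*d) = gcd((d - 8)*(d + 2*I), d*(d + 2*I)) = d + 2*I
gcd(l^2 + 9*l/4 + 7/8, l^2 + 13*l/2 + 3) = l + 1/2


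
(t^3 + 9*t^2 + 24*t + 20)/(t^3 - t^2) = (t^3 + 9*t^2 + 24*t + 20)/(t^2*(t - 1))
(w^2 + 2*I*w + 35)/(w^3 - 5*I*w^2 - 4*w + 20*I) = (w + 7*I)/(w^2 - 4)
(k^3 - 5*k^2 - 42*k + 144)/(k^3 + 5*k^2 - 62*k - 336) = (k - 3)/(k + 7)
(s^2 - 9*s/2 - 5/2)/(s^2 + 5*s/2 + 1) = (s - 5)/(s + 2)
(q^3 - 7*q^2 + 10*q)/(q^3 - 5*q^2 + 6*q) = (q - 5)/(q - 3)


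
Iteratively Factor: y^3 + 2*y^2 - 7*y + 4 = (y + 4)*(y^2 - 2*y + 1) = (y - 1)*(y + 4)*(y - 1)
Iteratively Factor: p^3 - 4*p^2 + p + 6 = (p - 3)*(p^2 - p - 2) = (p - 3)*(p + 1)*(p - 2)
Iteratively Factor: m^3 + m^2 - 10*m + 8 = (m - 1)*(m^2 + 2*m - 8) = (m - 1)*(m + 4)*(m - 2)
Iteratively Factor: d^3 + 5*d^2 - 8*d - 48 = (d - 3)*(d^2 + 8*d + 16) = (d - 3)*(d + 4)*(d + 4)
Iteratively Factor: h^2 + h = (h)*(h + 1)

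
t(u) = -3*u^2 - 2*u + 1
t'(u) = -6*u - 2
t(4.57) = -70.79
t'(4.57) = -29.42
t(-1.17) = -0.77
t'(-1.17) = 5.02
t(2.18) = -17.62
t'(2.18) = -15.08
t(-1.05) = -0.21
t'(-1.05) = 4.30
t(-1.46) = -2.47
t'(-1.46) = 6.76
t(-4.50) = -50.75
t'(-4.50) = 25.00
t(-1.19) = -0.87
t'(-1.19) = 5.14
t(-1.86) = -5.66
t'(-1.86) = 9.16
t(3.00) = -32.00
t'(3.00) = -20.00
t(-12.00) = -407.00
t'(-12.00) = 70.00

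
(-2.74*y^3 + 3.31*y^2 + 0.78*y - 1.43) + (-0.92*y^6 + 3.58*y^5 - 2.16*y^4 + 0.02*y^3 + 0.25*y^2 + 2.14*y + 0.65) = -0.92*y^6 + 3.58*y^5 - 2.16*y^4 - 2.72*y^3 + 3.56*y^2 + 2.92*y - 0.78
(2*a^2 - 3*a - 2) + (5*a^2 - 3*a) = 7*a^2 - 6*a - 2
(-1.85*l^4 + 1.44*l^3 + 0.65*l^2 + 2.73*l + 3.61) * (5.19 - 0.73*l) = 1.3505*l^5 - 10.6527*l^4 + 6.9991*l^3 + 1.3806*l^2 + 11.5334*l + 18.7359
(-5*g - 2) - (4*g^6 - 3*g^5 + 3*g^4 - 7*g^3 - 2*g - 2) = -4*g^6 + 3*g^5 - 3*g^4 + 7*g^3 - 3*g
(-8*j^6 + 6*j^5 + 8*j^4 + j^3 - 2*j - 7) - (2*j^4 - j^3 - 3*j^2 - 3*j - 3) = -8*j^6 + 6*j^5 + 6*j^4 + 2*j^3 + 3*j^2 + j - 4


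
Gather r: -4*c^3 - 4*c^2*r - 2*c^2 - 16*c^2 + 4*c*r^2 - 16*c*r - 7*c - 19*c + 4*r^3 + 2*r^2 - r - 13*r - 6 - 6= -4*c^3 - 18*c^2 - 26*c + 4*r^3 + r^2*(4*c + 2) + r*(-4*c^2 - 16*c - 14) - 12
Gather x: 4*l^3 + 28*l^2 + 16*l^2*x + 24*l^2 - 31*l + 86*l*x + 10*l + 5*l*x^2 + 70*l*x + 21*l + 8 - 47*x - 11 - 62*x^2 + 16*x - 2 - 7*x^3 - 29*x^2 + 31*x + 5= 4*l^3 + 52*l^2 - 7*x^3 + x^2*(5*l - 91) + x*(16*l^2 + 156*l)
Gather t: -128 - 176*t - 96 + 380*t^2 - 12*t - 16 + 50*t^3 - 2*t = 50*t^3 + 380*t^2 - 190*t - 240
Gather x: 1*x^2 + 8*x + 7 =x^2 + 8*x + 7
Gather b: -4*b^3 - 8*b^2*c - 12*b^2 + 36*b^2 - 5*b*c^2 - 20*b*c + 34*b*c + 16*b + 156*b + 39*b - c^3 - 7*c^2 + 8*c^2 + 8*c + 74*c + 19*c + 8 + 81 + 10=-4*b^3 + b^2*(24 - 8*c) + b*(-5*c^2 + 14*c + 211) - c^3 + c^2 + 101*c + 99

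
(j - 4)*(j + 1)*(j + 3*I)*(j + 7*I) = j^4 - 3*j^3 + 10*I*j^3 - 25*j^2 - 30*I*j^2 + 63*j - 40*I*j + 84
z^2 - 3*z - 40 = (z - 8)*(z + 5)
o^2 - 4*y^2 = (o - 2*y)*(o + 2*y)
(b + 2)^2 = b^2 + 4*b + 4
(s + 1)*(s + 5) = s^2 + 6*s + 5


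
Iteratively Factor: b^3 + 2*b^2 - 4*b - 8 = (b + 2)*(b^2 - 4) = (b + 2)^2*(b - 2)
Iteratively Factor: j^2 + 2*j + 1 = (j + 1)*(j + 1)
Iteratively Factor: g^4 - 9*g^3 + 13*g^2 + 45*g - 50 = (g - 1)*(g^3 - 8*g^2 + 5*g + 50) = (g - 5)*(g - 1)*(g^2 - 3*g - 10) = (g - 5)^2*(g - 1)*(g + 2)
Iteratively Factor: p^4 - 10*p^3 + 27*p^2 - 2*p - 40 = (p - 2)*(p^3 - 8*p^2 + 11*p + 20) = (p - 5)*(p - 2)*(p^2 - 3*p - 4) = (p - 5)*(p - 2)*(p + 1)*(p - 4)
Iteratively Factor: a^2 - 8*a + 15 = (a - 5)*(a - 3)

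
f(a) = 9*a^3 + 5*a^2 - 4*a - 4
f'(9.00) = 2273.00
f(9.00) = 6926.00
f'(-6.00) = 908.00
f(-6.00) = -1744.00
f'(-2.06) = 89.98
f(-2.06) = -53.22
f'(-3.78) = 343.99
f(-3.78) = -403.53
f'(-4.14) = 417.37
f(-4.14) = -540.36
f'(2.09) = 134.84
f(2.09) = 91.64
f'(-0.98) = 12.13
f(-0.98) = -3.75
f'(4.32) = 543.08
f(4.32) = 797.63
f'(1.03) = 34.94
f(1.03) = 7.02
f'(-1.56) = 46.11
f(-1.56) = -19.76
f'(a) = 27*a^2 + 10*a - 4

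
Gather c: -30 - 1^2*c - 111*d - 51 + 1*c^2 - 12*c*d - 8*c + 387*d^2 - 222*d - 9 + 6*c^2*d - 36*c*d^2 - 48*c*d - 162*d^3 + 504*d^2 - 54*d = c^2*(6*d + 1) + c*(-36*d^2 - 60*d - 9) - 162*d^3 + 891*d^2 - 387*d - 90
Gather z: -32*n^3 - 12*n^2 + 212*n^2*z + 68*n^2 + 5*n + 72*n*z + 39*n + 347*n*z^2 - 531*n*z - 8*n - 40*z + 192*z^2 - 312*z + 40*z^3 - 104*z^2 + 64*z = -32*n^3 + 56*n^2 + 36*n + 40*z^3 + z^2*(347*n + 88) + z*(212*n^2 - 459*n - 288)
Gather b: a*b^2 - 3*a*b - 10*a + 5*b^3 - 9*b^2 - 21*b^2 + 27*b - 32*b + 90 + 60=-10*a + 5*b^3 + b^2*(a - 30) + b*(-3*a - 5) + 150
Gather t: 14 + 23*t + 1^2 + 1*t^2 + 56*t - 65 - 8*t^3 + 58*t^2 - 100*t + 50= -8*t^3 + 59*t^2 - 21*t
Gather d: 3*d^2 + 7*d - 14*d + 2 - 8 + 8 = 3*d^2 - 7*d + 2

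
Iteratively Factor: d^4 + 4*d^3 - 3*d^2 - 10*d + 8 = (d + 2)*(d^3 + 2*d^2 - 7*d + 4) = (d - 1)*(d + 2)*(d^2 + 3*d - 4) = (d - 1)^2*(d + 2)*(d + 4)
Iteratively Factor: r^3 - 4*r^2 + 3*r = (r - 3)*(r^2 - r) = r*(r - 3)*(r - 1)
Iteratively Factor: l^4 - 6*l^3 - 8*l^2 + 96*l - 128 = (l - 4)*(l^3 - 2*l^2 - 16*l + 32) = (l - 4)*(l + 4)*(l^2 - 6*l + 8) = (l - 4)^2*(l + 4)*(l - 2)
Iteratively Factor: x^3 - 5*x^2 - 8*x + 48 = (x + 3)*(x^2 - 8*x + 16) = (x - 4)*(x + 3)*(x - 4)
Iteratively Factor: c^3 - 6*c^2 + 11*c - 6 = (c - 3)*(c^2 - 3*c + 2) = (c - 3)*(c - 1)*(c - 2)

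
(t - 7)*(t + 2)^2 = t^3 - 3*t^2 - 24*t - 28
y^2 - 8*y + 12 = (y - 6)*(y - 2)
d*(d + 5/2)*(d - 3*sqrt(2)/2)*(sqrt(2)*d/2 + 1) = sqrt(2)*d^4/2 - d^3/2 + 5*sqrt(2)*d^3/4 - 3*sqrt(2)*d^2/2 - 5*d^2/4 - 15*sqrt(2)*d/4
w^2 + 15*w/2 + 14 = (w + 7/2)*(w + 4)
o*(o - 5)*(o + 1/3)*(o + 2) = o^4 - 8*o^3/3 - 11*o^2 - 10*o/3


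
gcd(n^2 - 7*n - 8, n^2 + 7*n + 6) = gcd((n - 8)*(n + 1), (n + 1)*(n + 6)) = n + 1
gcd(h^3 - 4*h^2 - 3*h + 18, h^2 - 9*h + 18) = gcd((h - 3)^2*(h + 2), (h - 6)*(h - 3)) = h - 3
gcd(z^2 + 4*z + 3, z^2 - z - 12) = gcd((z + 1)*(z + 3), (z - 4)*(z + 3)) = z + 3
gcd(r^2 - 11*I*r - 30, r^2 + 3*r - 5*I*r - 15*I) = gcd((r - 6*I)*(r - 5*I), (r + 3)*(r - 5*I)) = r - 5*I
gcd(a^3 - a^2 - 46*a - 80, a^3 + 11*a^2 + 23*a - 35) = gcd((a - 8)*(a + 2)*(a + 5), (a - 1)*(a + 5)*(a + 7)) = a + 5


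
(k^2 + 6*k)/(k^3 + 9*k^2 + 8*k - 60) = k/(k^2 + 3*k - 10)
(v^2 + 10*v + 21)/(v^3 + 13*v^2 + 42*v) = (v + 3)/(v*(v + 6))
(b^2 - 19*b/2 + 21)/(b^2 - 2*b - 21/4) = 2*(b - 6)/(2*b + 3)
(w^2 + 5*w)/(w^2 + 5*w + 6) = w*(w + 5)/(w^2 + 5*w + 6)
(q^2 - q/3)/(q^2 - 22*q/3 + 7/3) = q/(q - 7)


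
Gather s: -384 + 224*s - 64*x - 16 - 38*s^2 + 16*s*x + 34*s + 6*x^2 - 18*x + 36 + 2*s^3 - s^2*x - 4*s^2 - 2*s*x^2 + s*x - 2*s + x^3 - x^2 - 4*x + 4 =2*s^3 + s^2*(-x - 42) + s*(-2*x^2 + 17*x + 256) + x^3 + 5*x^2 - 86*x - 360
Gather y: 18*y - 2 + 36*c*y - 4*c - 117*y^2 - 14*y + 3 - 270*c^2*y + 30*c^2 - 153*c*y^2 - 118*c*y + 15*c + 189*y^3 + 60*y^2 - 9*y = 30*c^2 + 11*c + 189*y^3 + y^2*(-153*c - 57) + y*(-270*c^2 - 82*c - 5) + 1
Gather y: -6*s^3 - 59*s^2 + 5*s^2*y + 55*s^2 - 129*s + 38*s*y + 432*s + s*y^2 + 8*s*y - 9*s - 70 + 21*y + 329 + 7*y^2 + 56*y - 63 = -6*s^3 - 4*s^2 + 294*s + y^2*(s + 7) + y*(5*s^2 + 46*s + 77) + 196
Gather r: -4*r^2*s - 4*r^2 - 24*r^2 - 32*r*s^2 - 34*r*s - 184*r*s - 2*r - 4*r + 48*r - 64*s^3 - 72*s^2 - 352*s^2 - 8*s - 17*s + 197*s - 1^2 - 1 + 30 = r^2*(-4*s - 28) + r*(-32*s^2 - 218*s + 42) - 64*s^3 - 424*s^2 + 172*s + 28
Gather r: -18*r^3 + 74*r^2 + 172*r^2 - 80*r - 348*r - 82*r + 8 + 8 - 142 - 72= -18*r^3 + 246*r^2 - 510*r - 198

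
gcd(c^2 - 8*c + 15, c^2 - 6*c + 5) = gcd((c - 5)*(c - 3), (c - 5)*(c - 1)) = c - 5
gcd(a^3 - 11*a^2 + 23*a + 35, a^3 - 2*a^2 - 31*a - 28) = a^2 - 6*a - 7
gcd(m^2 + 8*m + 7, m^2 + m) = m + 1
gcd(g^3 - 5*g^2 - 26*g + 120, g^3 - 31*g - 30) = g^2 - g - 30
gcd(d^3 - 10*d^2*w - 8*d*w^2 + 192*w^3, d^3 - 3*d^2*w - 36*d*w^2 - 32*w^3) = -d^2 + 4*d*w + 32*w^2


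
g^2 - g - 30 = (g - 6)*(g + 5)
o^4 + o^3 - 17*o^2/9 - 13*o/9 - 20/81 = (o - 4/3)*(o + 1/3)^2*(o + 5/3)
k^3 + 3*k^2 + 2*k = k*(k + 1)*(k + 2)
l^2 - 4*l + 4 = (l - 2)^2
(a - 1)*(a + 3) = a^2 + 2*a - 3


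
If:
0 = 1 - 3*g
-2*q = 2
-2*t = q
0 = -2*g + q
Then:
No Solution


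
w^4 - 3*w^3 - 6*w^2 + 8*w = w*(w - 4)*(w - 1)*(w + 2)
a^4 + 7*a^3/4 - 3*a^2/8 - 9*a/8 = a*(a - 3/4)*(a + 1)*(a + 3/2)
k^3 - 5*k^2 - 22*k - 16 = (k - 8)*(k + 1)*(k + 2)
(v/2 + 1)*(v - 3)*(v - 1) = v^3/2 - v^2 - 5*v/2 + 3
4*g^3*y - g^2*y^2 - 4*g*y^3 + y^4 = y*(-4*g + y)*(-g + y)*(g + y)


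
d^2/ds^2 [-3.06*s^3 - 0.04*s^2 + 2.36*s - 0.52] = -18.36*s - 0.08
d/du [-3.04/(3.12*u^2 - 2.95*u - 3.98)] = (18.9696*u - 8.968)/(-3.12*u^2 + 2.95*u + 3.98)^2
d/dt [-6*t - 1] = -6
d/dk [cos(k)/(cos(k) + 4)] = -4*sin(k)/(cos(k) + 4)^2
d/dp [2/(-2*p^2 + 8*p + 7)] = 8*(p - 2)/(-2*p^2 + 8*p + 7)^2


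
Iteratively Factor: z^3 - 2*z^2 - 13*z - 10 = (z - 5)*(z^2 + 3*z + 2) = (z - 5)*(z + 2)*(z + 1)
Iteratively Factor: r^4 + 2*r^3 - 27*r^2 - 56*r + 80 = (r + 4)*(r^3 - 2*r^2 - 19*r + 20) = (r - 1)*(r + 4)*(r^2 - r - 20) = (r - 5)*(r - 1)*(r + 4)*(r + 4)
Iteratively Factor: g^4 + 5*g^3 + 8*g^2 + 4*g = (g + 2)*(g^3 + 3*g^2 + 2*g) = g*(g + 2)*(g^2 + 3*g + 2) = g*(g + 1)*(g + 2)*(g + 2)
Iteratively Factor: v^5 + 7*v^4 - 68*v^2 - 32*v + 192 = (v - 2)*(v^4 + 9*v^3 + 18*v^2 - 32*v - 96) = (v - 2)*(v + 3)*(v^3 + 6*v^2 - 32) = (v - 2)*(v + 3)*(v + 4)*(v^2 + 2*v - 8) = (v - 2)*(v + 3)*(v + 4)^2*(v - 2)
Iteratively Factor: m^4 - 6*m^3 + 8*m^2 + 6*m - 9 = (m - 3)*(m^3 - 3*m^2 - m + 3) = (m - 3)^2*(m^2 - 1) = (m - 3)^2*(m - 1)*(m + 1)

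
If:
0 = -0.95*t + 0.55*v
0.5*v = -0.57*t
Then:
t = 0.00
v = 0.00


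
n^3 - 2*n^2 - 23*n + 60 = (n - 4)*(n - 3)*(n + 5)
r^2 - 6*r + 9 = (r - 3)^2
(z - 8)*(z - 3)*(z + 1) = z^3 - 10*z^2 + 13*z + 24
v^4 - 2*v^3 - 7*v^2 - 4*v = v*(v - 4)*(v + 1)^2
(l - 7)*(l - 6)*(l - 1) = l^3 - 14*l^2 + 55*l - 42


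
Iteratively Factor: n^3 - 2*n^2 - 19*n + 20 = (n - 1)*(n^2 - n - 20) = (n - 1)*(n + 4)*(n - 5)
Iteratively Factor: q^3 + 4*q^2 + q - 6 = (q + 2)*(q^2 + 2*q - 3) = (q - 1)*(q + 2)*(q + 3)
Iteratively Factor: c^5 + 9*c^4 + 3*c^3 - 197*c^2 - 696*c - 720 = (c + 3)*(c^4 + 6*c^3 - 15*c^2 - 152*c - 240) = (c + 3)*(c + 4)*(c^3 + 2*c^2 - 23*c - 60) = (c + 3)*(c + 4)^2*(c^2 - 2*c - 15) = (c + 3)^2*(c + 4)^2*(c - 5)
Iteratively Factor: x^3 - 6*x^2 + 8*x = (x - 2)*(x^2 - 4*x) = (x - 4)*(x - 2)*(x)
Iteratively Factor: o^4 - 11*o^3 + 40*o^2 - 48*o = (o)*(o^3 - 11*o^2 + 40*o - 48) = o*(o - 4)*(o^2 - 7*o + 12) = o*(o - 4)*(o - 3)*(o - 4)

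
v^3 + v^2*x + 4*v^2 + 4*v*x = v*(v + 4)*(v + x)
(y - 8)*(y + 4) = y^2 - 4*y - 32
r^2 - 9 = (r - 3)*(r + 3)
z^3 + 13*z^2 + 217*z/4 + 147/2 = (z + 7/2)^2*(z + 6)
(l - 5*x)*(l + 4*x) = l^2 - l*x - 20*x^2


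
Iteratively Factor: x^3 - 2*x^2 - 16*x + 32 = (x - 4)*(x^2 + 2*x - 8) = (x - 4)*(x + 4)*(x - 2)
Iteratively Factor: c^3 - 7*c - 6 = (c + 2)*(c^2 - 2*c - 3) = (c - 3)*(c + 2)*(c + 1)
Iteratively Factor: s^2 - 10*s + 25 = (s - 5)*(s - 5)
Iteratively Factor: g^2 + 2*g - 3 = (g + 3)*(g - 1)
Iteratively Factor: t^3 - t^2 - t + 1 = (t - 1)*(t^2 - 1) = (t - 1)*(t + 1)*(t - 1)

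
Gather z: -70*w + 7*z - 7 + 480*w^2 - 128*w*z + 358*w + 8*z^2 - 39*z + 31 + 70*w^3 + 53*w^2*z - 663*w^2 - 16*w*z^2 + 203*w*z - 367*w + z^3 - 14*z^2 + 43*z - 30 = 70*w^3 - 183*w^2 - 79*w + z^3 + z^2*(-16*w - 6) + z*(53*w^2 + 75*w + 11) - 6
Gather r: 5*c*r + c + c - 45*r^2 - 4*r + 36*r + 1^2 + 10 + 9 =2*c - 45*r^2 + r*(5*c + 32) + 20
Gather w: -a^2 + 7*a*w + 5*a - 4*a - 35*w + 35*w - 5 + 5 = -a^2 + 7*a*w + a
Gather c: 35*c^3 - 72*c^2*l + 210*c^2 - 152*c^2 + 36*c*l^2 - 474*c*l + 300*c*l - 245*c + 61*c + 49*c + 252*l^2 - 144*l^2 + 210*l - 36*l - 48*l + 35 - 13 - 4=35*c^3 + c^2*(58 - 72*l) + c*(36*l^2 - 174*l - 135) + 108*l^2 + 126*l + 18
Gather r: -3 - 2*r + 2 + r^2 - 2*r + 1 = r^2 - 4*r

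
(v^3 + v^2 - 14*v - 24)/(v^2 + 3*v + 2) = (v^2 - v - 12)/(v + 1)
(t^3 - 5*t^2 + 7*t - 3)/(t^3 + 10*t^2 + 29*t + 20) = (t^3 - 5*t^2 + 7*t - 3)/(t^3 + 10*t^2 + 29*t + 20)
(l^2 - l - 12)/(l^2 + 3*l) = (l - 4)/l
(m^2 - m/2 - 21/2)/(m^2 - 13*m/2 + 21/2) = (m + 3)/(m - 3)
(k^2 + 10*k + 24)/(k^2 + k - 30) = (k + 4)/(k - 5)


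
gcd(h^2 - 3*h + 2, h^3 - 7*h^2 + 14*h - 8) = h^2 - 3*h + 2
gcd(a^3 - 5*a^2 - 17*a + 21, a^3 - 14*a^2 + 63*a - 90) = 1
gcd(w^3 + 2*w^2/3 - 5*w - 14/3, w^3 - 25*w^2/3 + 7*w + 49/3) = w^2 - 4*w/3 - 7/3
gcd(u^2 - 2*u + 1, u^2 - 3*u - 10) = 1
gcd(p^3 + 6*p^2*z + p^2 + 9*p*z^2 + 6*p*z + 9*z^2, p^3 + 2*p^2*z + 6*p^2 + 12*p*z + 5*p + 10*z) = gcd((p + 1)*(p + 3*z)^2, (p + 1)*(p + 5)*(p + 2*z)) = p + 1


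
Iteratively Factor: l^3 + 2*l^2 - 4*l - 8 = (l + 2)*(l^2 - 4) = (l - 2)*(l + 2)*(l + 2)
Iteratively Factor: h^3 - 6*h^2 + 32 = (h - 4)*(h^2 - 2*h - 8) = (h - 4)*(h + 2)*(h - 4)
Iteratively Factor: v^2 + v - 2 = (v + 2)*(v - 1)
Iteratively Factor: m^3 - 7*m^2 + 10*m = (m - 5)*(m^2 - 2*m) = m*(m - 5)*(m - 2)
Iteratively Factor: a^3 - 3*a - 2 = (a - 2)*(a^2 + 2*a + 1) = (a - 2)*(a + 1)*(a + 1)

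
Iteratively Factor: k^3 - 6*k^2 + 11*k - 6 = (k - 1)*(k^2 - 5*k + 6) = (k - 3)*(k - 1)*(k - 2)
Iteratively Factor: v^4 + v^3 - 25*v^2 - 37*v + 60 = (v + 3)*(v^3 - 2*v^2 - 19*v + 20) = (v - 5)*(v + 3)*(v^2 + 3*v - 4) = (v - 5)*(v + 3)*(v + 4)*(v - 1)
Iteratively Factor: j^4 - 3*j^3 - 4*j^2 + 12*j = (j - 2)*(j^3 - j^2 - 6*j) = (j - 2)*(j + 2)*(j^2 - 3*j) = j*(j - 2)*(j + 2)*(j - 3)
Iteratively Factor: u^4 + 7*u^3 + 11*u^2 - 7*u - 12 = (u + 1)*(u^3 + 6*u^2 + 5*u - 12) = (u + 1)*(u + 4)*(u^2 + 2*u - 3) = (u - 1)*(u + 1)*(u + 4)*(u + 3)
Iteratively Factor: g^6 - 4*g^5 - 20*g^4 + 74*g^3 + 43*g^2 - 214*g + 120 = (g + 2)*(g^5 - 6*g^4 - 8*g^3 + 90*g^2 - 137*g + 60) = (g - 3)*(g + 2)*(g^4 - 3*g^3 - 17*g^2 + 39*g - 20) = (g - 3)*(g - 1)*(g + 2)*(g^3 - 2*g^2 - 19*g + 20) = (g - 3)*(g - 1)*(g + 2)*(g + 4)*(g^2 - 6*g + 5) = (g - 5)*(g - 3)*(g - 1)*(g + 2)*(g + 4)*(g - 1)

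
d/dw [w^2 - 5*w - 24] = 2*w - 5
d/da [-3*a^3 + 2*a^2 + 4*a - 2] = -9*a^2 + 4*a + 4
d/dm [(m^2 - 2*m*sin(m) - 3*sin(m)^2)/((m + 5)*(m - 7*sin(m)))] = ((-m - 5)*(7*cos(m) - 1)*(-m^2 + 2*m*sin(m) + 3*sin(m)^2) + (m - 7*sin(m))*(2*m + 10)*(-m*cos(m) + m - sin(m) - 3*sin(2*m)/2) + (m - 7*sin(m))*(-m^2 + 2*m*sin(m) + 3*sin(m)^2))/((m + 5)^2*(m - 7*sin(m))^2)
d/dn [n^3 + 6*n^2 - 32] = 3*n*(n + 4)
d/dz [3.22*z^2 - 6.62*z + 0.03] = 6.44*z - 6.62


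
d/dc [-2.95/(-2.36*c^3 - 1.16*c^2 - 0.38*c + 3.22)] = (-20.886*c^2 - 6.844*c - 1.121)/(2.36*c^3 + 1.16*c^2 + 0.38*c - 3.22)^2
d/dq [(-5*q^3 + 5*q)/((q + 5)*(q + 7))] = 5*(-q^4 - 24*q^3 - 106*q^2 + 35)/(q^4 + 24*q^3 + 214*q^2 + 840*q + 1225)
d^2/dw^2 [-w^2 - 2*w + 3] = -2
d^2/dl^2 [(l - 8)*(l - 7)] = 2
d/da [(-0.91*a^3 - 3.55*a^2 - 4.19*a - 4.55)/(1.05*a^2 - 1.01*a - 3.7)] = (-0.9555*a^4 + 1.8382*a^3 + 18.086*a^2 + 35.825*a + 10.9075)/(1.1025*a^4 - 2.121*a^3 - 6.7499*a^2 + 7.474*a + 13.69)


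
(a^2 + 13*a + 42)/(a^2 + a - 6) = (a^2 + 13*a + 42)/(a^2 + a - 6)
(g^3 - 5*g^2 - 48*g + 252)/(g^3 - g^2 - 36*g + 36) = (g^2 + g - 42)/(g^2 + 5*g - 6)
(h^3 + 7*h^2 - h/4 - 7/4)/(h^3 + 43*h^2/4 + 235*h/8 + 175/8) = 2*(4*h^2 - 1)/(8*h^2 + 30*h + 25)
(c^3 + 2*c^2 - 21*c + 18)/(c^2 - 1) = (c^2 + 3*c - 18)/(c + 1)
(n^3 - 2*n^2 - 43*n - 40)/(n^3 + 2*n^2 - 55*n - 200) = (n + 1)/(n + 5)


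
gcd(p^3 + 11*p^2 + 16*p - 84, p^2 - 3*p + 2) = p - 2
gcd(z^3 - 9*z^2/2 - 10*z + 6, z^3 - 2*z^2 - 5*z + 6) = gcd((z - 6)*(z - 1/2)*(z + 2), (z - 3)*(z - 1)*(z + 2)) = z + 2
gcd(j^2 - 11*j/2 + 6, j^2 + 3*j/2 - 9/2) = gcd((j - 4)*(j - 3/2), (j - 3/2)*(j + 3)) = j - 3/2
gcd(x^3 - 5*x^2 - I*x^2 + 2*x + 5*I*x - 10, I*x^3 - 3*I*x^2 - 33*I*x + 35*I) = 1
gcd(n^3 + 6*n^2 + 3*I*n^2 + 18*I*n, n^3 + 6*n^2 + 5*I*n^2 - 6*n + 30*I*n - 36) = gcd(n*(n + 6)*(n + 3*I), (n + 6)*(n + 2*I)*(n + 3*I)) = n^2 + n*(6 + 3*I) + 18*I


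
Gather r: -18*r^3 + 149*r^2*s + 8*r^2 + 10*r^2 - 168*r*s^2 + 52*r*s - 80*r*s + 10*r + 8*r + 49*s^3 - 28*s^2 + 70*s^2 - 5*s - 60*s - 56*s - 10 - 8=-18*r^3 + r^2*(149*s + 18) + r*(-168*s^2 - 28*s + 18) + 49*s^3 + 42*s^2 - 121*s - 18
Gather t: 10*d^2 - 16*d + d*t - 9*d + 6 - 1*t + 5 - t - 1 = 10*d^2 - 25*d + t*(d - 2) + 10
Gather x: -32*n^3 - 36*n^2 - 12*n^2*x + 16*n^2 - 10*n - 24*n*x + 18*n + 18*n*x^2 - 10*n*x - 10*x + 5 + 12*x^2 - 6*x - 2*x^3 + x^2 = -32*n^3 - 20*n^2 + 8*n - 2*x^3 + x^2*(18*n + 13) + x*(-12*n^2 - 34*n - 16) + 5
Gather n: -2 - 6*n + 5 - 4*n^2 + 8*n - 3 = -4*n^2 + 2*n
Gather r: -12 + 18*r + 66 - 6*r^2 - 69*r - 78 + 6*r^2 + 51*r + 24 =0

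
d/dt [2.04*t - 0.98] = 2.04000000000000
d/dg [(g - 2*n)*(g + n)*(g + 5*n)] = 3*g^2 + 8*g*n - 7*n^2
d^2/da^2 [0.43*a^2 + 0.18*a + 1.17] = 0.860000000000000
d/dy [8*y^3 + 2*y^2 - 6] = 4*y*(6*y + 1)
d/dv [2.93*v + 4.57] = 2.93000000000000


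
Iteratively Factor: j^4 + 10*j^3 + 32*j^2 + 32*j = (j + 4)*(j^3 + 6*j^2 + 8*j) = j*(j + 4)*(j^2 + 6*j + 8) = j*(j + 4)^2*(j + 2)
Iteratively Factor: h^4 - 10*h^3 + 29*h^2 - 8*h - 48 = (h - 4)*(h^3 - 6*h^2 + 5*h + 12) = (h - 4)^2*(h^2 - 2*h - 3) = (h - 4)^2*(h - 3)*(h + 1)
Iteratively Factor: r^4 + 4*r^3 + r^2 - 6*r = (r)*(r^3 + 4*r^2 + r - 6) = r*(r + 3)*(r^2 + r - 2) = r*(r + 2)*(r + 3)*(r - 1)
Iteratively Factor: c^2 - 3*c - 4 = (c - 4)*(c + 1)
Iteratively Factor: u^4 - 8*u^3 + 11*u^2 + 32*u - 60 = (u - 5)*(u^3 - 3*u^2 - 4*u + 12) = (u - 5)*(u - 2)*(u^2 - u - 6) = (u - 5)*(u - 3)*(u - 2)*(u + 2)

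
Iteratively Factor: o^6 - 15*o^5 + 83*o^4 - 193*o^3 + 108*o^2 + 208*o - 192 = (o - 4)*(o^5 - 11*o^4 + 39*o^3 - 37*o^2 - 40*o + 48) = (o - 4)*(o - 1)*(o^4 - 10*o^3 + 29*o^2 - 8*o - 48) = (o - 4)*(o - 1)*(o + 1)*(o^3 - 11*o^2 + 40*o - 48) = (o - 4)^2*(o - 1)*(o + 1)*(o^2 - 7*o + 12) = (o - 4)^3*(o - 1)*(o + 1)*(o - 3)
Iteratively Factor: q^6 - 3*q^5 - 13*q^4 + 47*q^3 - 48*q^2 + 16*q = (q - 4)*(q^5 + q^4 - 9*q^3 + 11*q^2 - 4*q) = (q - 4)*(q - 1)*(q^4 + 2*q^3 - 7*q^2 + 4*q) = q*(q - 4)*(q - 1)*(q^3 + 2*q^2 - 7*q + 4) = q*(q - 4)*(q - 1)*(q + 4)*(q^2 - 2*q + 1) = q*(q - 4)*(q - 1)^2*(q + 4)*(q - 1)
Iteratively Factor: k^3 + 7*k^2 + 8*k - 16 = (k + 4)*(k^2 + 3*k - 4) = (k + 4)^2*(k - 1)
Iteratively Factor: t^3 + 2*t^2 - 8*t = (t + 4)*(t^2 - 2*t) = t*(t + 4)*(t - 2)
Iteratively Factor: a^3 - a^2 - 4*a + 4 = (a - 2)*(a^2 + a - 2) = (a - 2)*(a + 2)*(a - 1)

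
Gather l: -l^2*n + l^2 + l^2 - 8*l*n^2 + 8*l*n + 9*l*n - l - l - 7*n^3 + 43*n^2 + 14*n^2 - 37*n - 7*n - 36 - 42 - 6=l^2*(2 - n) + l*(-8*n^2 + 17*n - 2) - 7*n^3 + 57*n^2 - 44*n - 84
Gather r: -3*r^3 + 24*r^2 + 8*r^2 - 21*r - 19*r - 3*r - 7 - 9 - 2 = -3*r^3 + 32*r^2 - 43*r - 18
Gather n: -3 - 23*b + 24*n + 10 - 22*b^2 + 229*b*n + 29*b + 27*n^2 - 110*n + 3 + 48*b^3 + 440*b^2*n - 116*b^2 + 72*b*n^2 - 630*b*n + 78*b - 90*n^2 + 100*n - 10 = 48*b^3 - 138*b^2 + 84*b + n^2*(72*b - 63) + n*(440*b^2 - 401*b + 14)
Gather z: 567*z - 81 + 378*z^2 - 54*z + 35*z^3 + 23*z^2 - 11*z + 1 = 35*z^3 + 401*z^2 + 502*z - 80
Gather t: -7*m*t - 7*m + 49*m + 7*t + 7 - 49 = 42*m + t*(7 - 7*m) - 42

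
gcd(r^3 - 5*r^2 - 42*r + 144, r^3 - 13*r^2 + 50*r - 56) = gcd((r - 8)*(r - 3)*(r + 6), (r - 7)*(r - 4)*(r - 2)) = 1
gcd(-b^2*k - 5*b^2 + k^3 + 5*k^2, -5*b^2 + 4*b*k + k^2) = b - k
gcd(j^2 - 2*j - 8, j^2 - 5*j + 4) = j - 4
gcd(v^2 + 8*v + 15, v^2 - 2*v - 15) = v + 3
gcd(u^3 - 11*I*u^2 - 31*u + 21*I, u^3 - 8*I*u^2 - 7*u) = u^2 - 8*I*u - 7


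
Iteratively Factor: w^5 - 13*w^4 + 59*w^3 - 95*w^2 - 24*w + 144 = (w - 4)*(w^4 - 9*w^3 + 23*w^2 - 3*w - 36) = (w - 4)*(w - 3)*(w^3 - 6*w^2 + 5*w + 12) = (w - 4)*(w - 3)*(w + 1)*(w^2 - 7*w + 12) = (w - 4)^2*(w - 3)*(w + 1)*(w - 3)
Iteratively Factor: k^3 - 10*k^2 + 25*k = (k - 5)*(k^2 - 5*k) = (k - 5)^2*(k)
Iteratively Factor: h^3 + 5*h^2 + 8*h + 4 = (h + 2)*(h^2 + 3*h + 2) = (h + 2)^2*(h + 1)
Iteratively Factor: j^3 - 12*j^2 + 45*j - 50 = (j - 2)*(j^2 - 10*j + 25) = (j - 5)*(j - 2)*(j - 5)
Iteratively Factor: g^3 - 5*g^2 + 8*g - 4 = (g - 2)*(g^2 - 3*g + 2) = (g - 2)^2*(g - 1)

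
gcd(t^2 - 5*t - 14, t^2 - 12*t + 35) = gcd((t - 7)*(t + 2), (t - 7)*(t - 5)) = t - 7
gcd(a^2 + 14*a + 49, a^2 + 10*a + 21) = a + 7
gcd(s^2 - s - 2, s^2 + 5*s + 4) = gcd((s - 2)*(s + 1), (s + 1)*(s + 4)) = s + 1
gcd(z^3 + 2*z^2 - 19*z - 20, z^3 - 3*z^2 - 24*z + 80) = z^2 + z - 20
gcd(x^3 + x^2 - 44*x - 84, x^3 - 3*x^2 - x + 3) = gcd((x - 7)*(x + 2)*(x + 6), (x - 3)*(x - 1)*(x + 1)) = 1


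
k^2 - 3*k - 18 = (k - 6)*(k + 3)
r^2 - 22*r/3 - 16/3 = (r - 8)*(r + 2/3)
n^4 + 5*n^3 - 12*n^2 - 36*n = n*(n - 3)*(n + 2)*(n + 6)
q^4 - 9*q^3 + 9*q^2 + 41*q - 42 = (q - 7)*(q - 3)*(q - 1)*(q + 2)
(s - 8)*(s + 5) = s^2 - 3*s - 40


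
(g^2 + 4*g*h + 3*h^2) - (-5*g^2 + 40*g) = 6*g^2 + 4*g*h - 40*g + 3*h^2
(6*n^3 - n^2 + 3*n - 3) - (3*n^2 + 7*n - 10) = 6*n^3 - 4*n^2 - 4*n + 7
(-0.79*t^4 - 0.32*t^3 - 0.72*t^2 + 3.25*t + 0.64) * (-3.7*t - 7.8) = 2.923*t^5 + 7.346*t^4 + 5.16*t^3 - 6.409*t^2 - 27.718*t - 4.992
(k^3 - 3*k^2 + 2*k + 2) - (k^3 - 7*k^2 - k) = 4*k^2 + 3*k + 2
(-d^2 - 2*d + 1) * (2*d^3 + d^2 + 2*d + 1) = -2*d^5 - 5*d^4 - 2*d^3 - 4*d^2 + 1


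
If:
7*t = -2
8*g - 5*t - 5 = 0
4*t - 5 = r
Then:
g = 25/56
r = -43/7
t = -2/7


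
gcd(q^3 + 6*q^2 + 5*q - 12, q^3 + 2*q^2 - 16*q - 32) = q + 4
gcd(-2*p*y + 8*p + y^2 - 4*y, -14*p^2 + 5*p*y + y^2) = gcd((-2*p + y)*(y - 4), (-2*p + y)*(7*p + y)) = -2*p + y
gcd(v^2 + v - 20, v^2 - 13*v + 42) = 1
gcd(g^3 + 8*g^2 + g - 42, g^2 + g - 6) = g^2 + g - 6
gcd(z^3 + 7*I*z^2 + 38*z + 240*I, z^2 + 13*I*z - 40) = z^2 + 13*I*z - 40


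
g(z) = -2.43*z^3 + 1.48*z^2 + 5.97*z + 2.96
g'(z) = -7.29*z^2 + 2.96*z + 5.97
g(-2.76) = 48.85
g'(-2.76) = -57.73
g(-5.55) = 430.83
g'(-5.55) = -235.01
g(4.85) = -210.50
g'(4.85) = -151.15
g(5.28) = -281.95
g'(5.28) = -181.63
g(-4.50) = 227.50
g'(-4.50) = -154.97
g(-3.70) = 124.22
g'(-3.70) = -104.78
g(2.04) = 0.67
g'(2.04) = -18.33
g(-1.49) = 5.39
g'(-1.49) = -14.62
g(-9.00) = 1840.58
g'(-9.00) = -611.16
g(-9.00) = 1840.58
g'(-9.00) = -611.16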